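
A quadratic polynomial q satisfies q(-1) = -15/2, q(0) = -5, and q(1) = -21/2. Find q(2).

-24

Forward differences of the values at s = -1, 0, 1:
  q  : -15/2  -5  -21/2
  Δ  : 5/2  -11/2
  Δ^2: -8
The second differences are constant, confirming degree 2.
Interpolating (Newton forward form) and evaluating at s = 2 gives q(2) = -24.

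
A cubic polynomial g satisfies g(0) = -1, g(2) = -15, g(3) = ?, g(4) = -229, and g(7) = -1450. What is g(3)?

The 4 known points determine the degree-3 polynomial uniquely.
Write g(x) = ax^3 + bx^2 + cx + d. Substituting each data point gives a linear system:
  d = -1
  8a + 4b + 2c + d = -15
  64a + 16b + 4c + d = -229
  343a + 49b + 7c + d = -1450
Solving the system yields a = -5, b = 5, c = 3, d = -1.
So g(x) = -5x^3 + 5x^2 + 3x - 1.
Then g(3) = -82.

-82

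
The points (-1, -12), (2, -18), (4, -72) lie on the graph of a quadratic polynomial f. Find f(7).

-228

Using the Lagrange interpolation formula with nodes -1, 2, 4:
  L_0(t) = (t - 2)(t - 4) / 15
  L_1(t) = (t + 1)(t - 4) / -6
  L_2(t) = (t + 1)(t - 2) / 10
Then f(t) = -12·L_0(t) - 18·L_1(t) - 72·L_2(t).
Expanding and collecting terms gives f(t) = -5t^2 + 3t - 4.
Evaluating at t = 7: f(7) = -228.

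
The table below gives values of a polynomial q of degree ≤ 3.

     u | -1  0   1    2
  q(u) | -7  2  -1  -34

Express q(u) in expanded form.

Write q(u) = au^3 + bu^2 + cu + d. Substituting each data point gives a linear system:
  -a + b - c + d = -7
  d = 2
  a + b + c + d = -1
  8a + 4b + 2c + d = -34
Solving the system yields a = -3, b = -6, c = 6, d = 2.
So q(u) = -3u³ - 6u² + 6u + 2.
Check: q(2) = -34. ✓

q(u) = -3u^3 - 6u^2 + 6u + 2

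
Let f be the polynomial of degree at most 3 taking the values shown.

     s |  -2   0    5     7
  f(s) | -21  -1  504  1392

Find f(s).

Write f(s) = as^3 + bs^2 + cs + d. Substituting each data point gives a linear system:
  -8a + 4b - 2c + d = -21
  d = -1
  125a + 25b + 5c + d = 504
  343a + 49b + 7c + d = 1392
Solving the system yields a = 4, b = 1, c = -4, d = -1.
So f(s) = 4s^3 + s^2 - 4s - 1.
Check: f(7) = 1392. ✓

f(s) = 4s^3 + s^2 - 4s - 1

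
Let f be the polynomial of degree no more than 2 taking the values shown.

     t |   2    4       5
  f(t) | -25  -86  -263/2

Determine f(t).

f(t) = -5t^2 - (1/2)t - 4

Write f(t) = at^2 + bt + c. Substituting each data point gives a linear system:
  4a + 2b + c = -25
  16a + 4b + c = -86
  25a + 5b + c = -263/2
Solving the system yields a = -5, b = -1/2, c = -4.
So f(t) = -5t^2 - (1/2)t - 4.
Check: f(4) = -86. ✓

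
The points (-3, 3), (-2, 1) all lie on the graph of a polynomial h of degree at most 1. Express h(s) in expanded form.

Write h(s) = as + b. Substituting each data point gives a linear system:
  -3a + b = 3
  -2a + b = 1
Solving the system yields a = -2, b = -3.
So h(s) = -2s - 3.
Check: h(-2) = 1. ✓

h(s) = -2s - 3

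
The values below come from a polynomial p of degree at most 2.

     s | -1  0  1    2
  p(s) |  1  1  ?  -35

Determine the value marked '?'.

-11

On equispaced nodes a degree-2 polynomial has vanishing third forward difference, so
  - p(-1) + 3·p(0) - 3·p(1) + p(2) = 0.
Substituting the known values and solving for p(1):
  -3·p(1) = 33
  p(1) = -11.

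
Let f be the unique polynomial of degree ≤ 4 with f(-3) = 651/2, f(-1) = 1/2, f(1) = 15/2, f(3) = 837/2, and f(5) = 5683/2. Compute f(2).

Write f(x) = ax^4 + bx^3 + cx^2 + dx + e. Substituting each data point gives a linear system:
  81a - 27b + 9c - 3d + e = 651/2
  a - b + c - d + e = 1/2
  a + b + c + d + e = 15/2
  81a + 27b + 9c + 3d + e = 837/2
  625a + 125b + 25c + 5d + e = 5683/2
Solving the system yields a = 4, b = 3/2, c = 6, d = 2, e = -6.
So f(x) = 4x^4 + (3/2)x^3 + 6x^2 + 2x - 6.
Then f(2) = 98.

98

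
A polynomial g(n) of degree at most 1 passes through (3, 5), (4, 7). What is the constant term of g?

-1

Write g(n) = an + b. Substituting each data point gives a linear system:
  3a + b = 5
  4a + b = 7
Solving the system yields a = 2, b = -1.
So g(n) = 2n - 1.
The constant term is -1.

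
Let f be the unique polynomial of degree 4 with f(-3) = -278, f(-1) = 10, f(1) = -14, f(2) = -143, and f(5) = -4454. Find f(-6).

-6335

Write f(t) = at^4 + bt^3 + ct^2 + dt + e. Substituting each data point gives a linear system:
  81a - 27b + 9c - 3d + e = -278
  a - b + c - d + e = 10
  a + b + c + d + e = -14
  16a + 8b + 4c + 2d + e = -143
  625a + 125b + 25c + 5d + e = -4454
Solving the system yields a = -6, b = -6, c = 3, d = -6, e = 1.
So f(t) = -6t^4 - 6t^3 + 3t^2 - 6t + 1.
Then f(-6) = -6335.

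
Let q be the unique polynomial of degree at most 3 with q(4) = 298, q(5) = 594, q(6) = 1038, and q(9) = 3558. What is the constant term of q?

Write q(x) = ax^3 + bx^2 + cx + d. Substituting each data point gives a linear system:
  64a + 16b + 4c + d = 298
  125a + 25b + 5c + d = 594
  216a + 36b + 6c + d = 1038
  729a + 81b + 9c + d = 3558
Solving the system yields a = 5, b = -1, c = 0, d = -6.
So q(x) = 5x³ - x² - 6.
The constant term is -6.

-6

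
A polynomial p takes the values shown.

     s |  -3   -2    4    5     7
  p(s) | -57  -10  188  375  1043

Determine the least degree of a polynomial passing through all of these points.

3

Divided differences on the nodes -3, -2, 4, 5, 7:
  order 0: -57  -10  188  375  1043
  order 1: 47  33  187  334
  order 2: -2  22  49
  order 3: 3  3
  order 4: 0
The order-3 divided differences are all 3 (nonzero) and every higher order vanishes, so the data lies on a polynomial of degree exactly 3.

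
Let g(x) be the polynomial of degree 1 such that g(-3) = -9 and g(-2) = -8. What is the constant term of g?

-6

Write g(x) = ax + b. Substituting each data point gives a linear system:
  -3a + b = -9
  -2a + b = -8
Solving the system yields a = 1, b = -6.
So g(x) = x - 6.
The constant term is -6.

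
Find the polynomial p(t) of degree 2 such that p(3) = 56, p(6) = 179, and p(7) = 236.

Write p(t) = at^2 + bt + c. Substituting each data point gives a linear system:
  9a + 3b + c = 56
  36a + 6b + c = 179
  49a + 7b + c = 236
Solving the system yields a = 4, b = 5, c = 5.
So p(t) = 4t² + 5t + 5.
Check: p(6) = 179. ✓

p(t) = 4t^2 + 5t + 5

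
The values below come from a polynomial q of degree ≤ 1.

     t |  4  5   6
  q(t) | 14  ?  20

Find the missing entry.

17

On equispaced nodes a degree-1 polynomial has vanishing second forward difference, so
  q(4) - 2·q(5) + q(6) = 0.
Substituting the known values and solving for q(5):
  -2·q(5) = -34
  q(5) = 17.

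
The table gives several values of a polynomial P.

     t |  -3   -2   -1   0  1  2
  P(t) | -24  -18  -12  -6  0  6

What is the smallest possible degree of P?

1

Forward differences of the values at t = -3, -2, -1, 0, 1, 2:
  P  : -24  -18  -12  -6  0  6
  Δ  : 6  6  6  6  6
  Δ^2: 0  0  0  0
  Δ^3: 0  0  0
  Δ^4: 0  0
  Δ^5: 0
The first differences are constant (6) and nonzero, while all higher differences vanish, so the minimal degree is 1.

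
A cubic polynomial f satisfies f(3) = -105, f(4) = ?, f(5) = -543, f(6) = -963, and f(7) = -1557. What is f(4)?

On equispaced nodes a degree-3 polynomial has vanishing fourth forward difference, so
  f(3) - 4·f(4) + 6·f(5) - 4·f(6) + f(7) = 0.
Substituting the known values and solving for f(4):
  -4·f(4) = 1068
  f(4) = -267.

-267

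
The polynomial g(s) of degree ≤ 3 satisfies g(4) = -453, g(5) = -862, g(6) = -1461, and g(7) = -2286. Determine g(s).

Write g(s) = as^3 + bs^2 + cs + d. Substituting each data point gives a linear system:
  64a + 16b + 4c + d = -453
  125a + 25b + 5c + d = -862
  216a + 36b + 6c + d = -1461
  343a + 49b + 7c + d = -2286
Solving the system yields a = -6, b = -5, c = 2, d = 3.
So g(s) = -6s^3 - 5s^2 + 2s + 3.
Check: g(5) = -862. ✓

g(s) = -6s^3 - 5s^2 + 2s + 3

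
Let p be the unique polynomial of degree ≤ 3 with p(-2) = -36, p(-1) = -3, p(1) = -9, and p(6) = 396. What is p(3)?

Write p(u) = au^3 + bu^2 + cu + d. Substituting each data point gives a linear system:
  -8a + 4b - 2c + d = -36
  -a + b - c + d = -3
  a + b + c + d = -9
  216a + 36b + 6c + d = 396
Solving the system yields a = 3, b = -6, c = -6, d = 0.
So p(u) = 3u^3 - 6u^2 - 6u.
Then p(3) = 9.

9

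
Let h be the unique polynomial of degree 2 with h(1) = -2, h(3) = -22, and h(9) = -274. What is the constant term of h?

Write h(t) = at^2 + bt + c. Substituting each data point gives a linear system:
  a + b + c = -2
  9a + 3b + c = -22
  81a + 9b + c = -274
Solving the system yields a = -4, b = 6, c = -4.
So h(t) = -4t^2 + 6t - 4.
The constant term is -4.

-4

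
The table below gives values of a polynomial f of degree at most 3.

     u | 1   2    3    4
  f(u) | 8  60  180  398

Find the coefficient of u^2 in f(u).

4

Write f(u) = au^3 + bu^2 + cu + d. Substituting each data point gives a linear system:
  a + b + c + d = 8
  8a + 4b + 2c + d = 60
  27a + 9b + 3c + d = 180
  64a + 16b + 4c + d = 398
Solving the system yields a = 5, b = 4, c = 5, d = -6.
So f(u) = 5u^3 + 4u^2 + 5u - 6.
The coefficient of u^2 is 4.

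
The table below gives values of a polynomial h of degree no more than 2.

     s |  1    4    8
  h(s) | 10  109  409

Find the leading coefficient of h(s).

Write h(s) = as^2 + bs + c. Substituting each data point gives a linear system:
  a + b + c = 10
  16a + 4b + c = 109
  64a + 8b + c = 409
Solving the system yields a = 6, b = 3, c = 1.
So h(s) = 6s^2 + 3s + 1.
The leading coefficient is 6.

6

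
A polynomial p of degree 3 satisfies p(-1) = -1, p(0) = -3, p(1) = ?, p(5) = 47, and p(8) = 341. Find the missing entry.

The 4 known points determine the degree-3 polynomial uniquely.
Write p(u) = au^3 + bu^2 + cu + d. Substituting each data point gives a linear system:
  -a + b - c + d = -1
  d = -3
  125a + 25b + 5c + d = 47
  512a + 64b + 8c + d = 341
Solving the system yields a = 1, b = -2, c = -5, d = -3.
So p(u) = u³ - 2u² - 5u - 3.
Then p(1) = -9.

-9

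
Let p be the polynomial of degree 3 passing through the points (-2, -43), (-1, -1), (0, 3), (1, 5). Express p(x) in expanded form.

Using the Lagrange interpolation formula with nodes -2, -1, 0, 1:
  L_0(x) = (x + 1)x(x - 1) / -6
  L_1(x) = (x + 2)x(x - 1) / 2
  L_2(x) = (x + 2)(x + 1)(x - 1) / -2
  L_3(x) = (x + 2)(x + 1)x / 6
Then p(x) = -43·L_0(x) - 1·L_1(x) + 3·L_2(x) + 5·L_3(x).
Expanding and collecting terms gives p(x) = 6x^3 - x^2 - 3x + 3.
Check: p(1) = 5. ✓

p(x) = 6x^3 - x^2 - 3x + 3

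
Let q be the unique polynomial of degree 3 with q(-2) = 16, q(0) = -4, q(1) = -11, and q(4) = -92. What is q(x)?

Write q(x) = ax^3 + bx^2 + cx + d. Substituting each data point gives a linear system:
  -8a + 4b - 2c + d = 16
  d = -4
  a + b + c + d = -11
  64a + 16b + 4c + d = -92
Solving the system yields a = -1, b = 0, c = -6, d = -4.
So q(x) = -x^3 - 6x - 4.
Check: q(4) = -92. ✓

q(x) = -x^3 - 6x - 4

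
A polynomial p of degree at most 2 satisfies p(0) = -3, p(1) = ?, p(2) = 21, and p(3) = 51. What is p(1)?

3

On equispaced nodes a degree-2 polynomial has vanishing third forward difference, so
  - p(0) + 3·p(1) - 3·p(2) + p(3) = 0.
Substituting the known values and solving for p(1):
  3·p(1) = 9
  p(1) = 3.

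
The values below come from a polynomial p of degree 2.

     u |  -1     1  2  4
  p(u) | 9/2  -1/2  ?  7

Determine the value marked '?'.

The 3 known points determine the degree-2 polynomial uniquely.
Write p(u) = au^2 + bu + c. Substituting each data point gives a linear system:
  a - b + c = 9/2
  a + b + c = -1/2
  16a + 4b + c = 7
Solving the system yields a = 1, b = -5/2, c = 1.
So p(u) = u^2 - (5/2)u + 1.
Then p(2) = 0.

0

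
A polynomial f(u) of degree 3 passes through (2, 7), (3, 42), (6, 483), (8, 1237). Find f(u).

f(u) = 3u^3 - 5u^2 + 3u - 3

Using the Lagrange interpolation formula with nodes 2, 3, 6, 8:
  L_0(u) = (u - 3)(u - 6)(u - 8) / -24
  L_1(u) = (u - 2)(u - 6)(u - 8) / 15
  L_2(u) = (u - 2)(u - 3)(u - 8) / -24
  L_3(u) = (u - 2)(u - 3)(u - 6) / 60
Then f(u) = 7·L_0(u) + 42·L_1(u) + 483·L_2(u) + 1237·L_3(u).
Expanding and collecting terms gives f(u) = 3u³ - 5u² + 3u - 3.
Check: f(8) = 1237. ✓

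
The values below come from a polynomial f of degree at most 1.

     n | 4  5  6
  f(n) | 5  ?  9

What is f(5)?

7

On equispaced nodes a degree-1 polynomial has vanishing second forward difference, so
  f(4) - 2·f(5) + f(6) = 0.
Substituting the known values and solving for f(5):
  -2·f(5) = -14
  f(5) = 7.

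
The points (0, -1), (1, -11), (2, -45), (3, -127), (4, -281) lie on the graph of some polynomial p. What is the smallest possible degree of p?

3

Forward differences of the values at t = 0, 1, 2, 3, 4:
  p  : -1  -11  -45  -127  -281
  Δ  : -10  -34  -82  -154
  Δ^2: -24  -48  -72
  Δ^3: -24  -24
  Δ^4: 0
The third differences are constant (-24) and nonzero, while all higher differences vanish, so the minimal degree is 3.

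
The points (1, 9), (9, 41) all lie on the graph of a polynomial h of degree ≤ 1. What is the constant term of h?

Write h(x) = ax + b. Substituting each data point gives a linear system:
  a + b = 9
  9a + b = 41
Solving the system yields a = 4, b = 5.
So h(x) = 4x + 5.
The constant term is 5.

5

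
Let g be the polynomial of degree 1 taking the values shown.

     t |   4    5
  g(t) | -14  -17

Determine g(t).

g(t) = -3t - 2

Write g(t) = at + b. Substituting each data point gives a linear system:
  4a + b = -14
  5a + b = -17
Solving the system yields a = -3, b = -2.
So g(t) = -3t - 2.
Check: g(4) = -14. ✓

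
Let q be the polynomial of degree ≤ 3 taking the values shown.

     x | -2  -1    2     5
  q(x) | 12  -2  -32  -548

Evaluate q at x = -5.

Write q(x) = ax^3 + bx^2 + cx + d. Substituting each data point gives a linear system:
  -8a + 4b - 2c + d = 12
  -a + b - c + d = -2
  8a + 4b + 2c + d = -32
  125a + 25b + 5c + d = -548
Solving the system yields a = -4, b = -3, c = 5, d = 2.
So q(x) = -4x^3 - 3x^2 + 5x + 2.
Then q(-5) = 402.

402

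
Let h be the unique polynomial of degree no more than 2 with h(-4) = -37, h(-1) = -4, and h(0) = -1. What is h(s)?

h(s) = -2s^2 + s - 1

Using the Lagrange interpolation formula with nodes -4, -1, 0:
  L_0(s) = (s + 1)s / 12
  L_1(s) = (s + 4)s / -3
  L_2(s) = (s + 4)(s + 1) / 4
Then h(s) = -37·L_0(s) - 4·L_1(s) - 1·L_2(s).
Expanding and collecting terms gives h(s) = -2s^2 + s - 1.
Check: h(0) = -1. ✓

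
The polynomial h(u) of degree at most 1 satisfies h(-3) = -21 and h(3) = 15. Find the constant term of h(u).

-3

Write h(u) = au + b. Substituting each data point gives a linear system:
  -3a + b = -21
  3a + b = 15
Solving the system yields a = 6, b = -3.
So h(u) = 6u - 3.
The constant term is -3.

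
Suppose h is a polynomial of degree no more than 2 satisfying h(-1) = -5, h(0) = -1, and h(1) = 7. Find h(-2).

Using the Lagrange interpolation formula with nodes -1, 0, 1:
  L_0(t) = t(t - 1) / 2
  L_1(t) = (t + 1)(t - 1) / -1
  L_2(t) = (t + 1)t / 2
Then h(t) = -5·L_0(t) - 1·L_1(t) + 7·L_2(t).
Expanding and collecting terms gives h(t) = 2t² + 6t - 1.
Evaluating at t = -2: h(-2) = -5.

-5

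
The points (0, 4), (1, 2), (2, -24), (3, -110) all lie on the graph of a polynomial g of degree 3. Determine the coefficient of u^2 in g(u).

Write g(u) = au^3 + bu^2 + cu + d. Substituting each data point gives a linear system:
  d = 4
  a + b + c + d = 2
  8a + 4b + 2c + d = -24
  27a + 9b + 3c + d = -110
Solving the system yields a = -6, b = 6, c = -2, d = 4.
So g(u) = -6u^3 + 6u^2 - 2u + 4.
The coefficient of u^2 is 6.

6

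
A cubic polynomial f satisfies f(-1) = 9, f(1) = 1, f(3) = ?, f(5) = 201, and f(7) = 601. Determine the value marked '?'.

On equispaced nodes a degree-3 polynomial has vanishing fourth forward difference, so
  f(-1) - 4·f(1) + 6·f(3) - 4·f(5) + f(7) = 0.
Substituting the known values and solving for f(3):
  6·f(3) = 198
  f(3) = 33.

33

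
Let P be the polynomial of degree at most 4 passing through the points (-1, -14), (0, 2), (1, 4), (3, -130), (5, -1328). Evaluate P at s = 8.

-9950

Using the Lagrange interpolation formula with nodes -1, 0, 1, 3, 5:
  L_0(s) = s(s - 1)(s - 3)(s - 5) / 48
  L_1(s) = (s + 1)(s - 1)(s - 3)(s - 5) / -15
  L_2(s) = (s + 1)s(s - 3)(s - 5) / 16
  L_3(s) = (s + 1)s(s - 1)(s - 5) / -48
  L_4(s) = (s + 1)s(s - 1)(s - 3) / 240
Then P(s) = -14·L_0(s) + 2·L_1(s) + 4·L_2(s) - 130·L_3(s) - 1328·L_4(s).
Expanding and collecting terms gives P(s) = -3s^4 + 5s^3 - 4s^2 + 4s + 2.
Evaluating at s = 8: P(8) = -9950.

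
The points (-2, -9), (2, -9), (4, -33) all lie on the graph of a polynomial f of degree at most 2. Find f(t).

f(t) = -2t^2 - 1

Write f(t) = at^2 + bt + c. Substituting each data point gives a linear system:
  4a - 2b + c = -9
  4a + 2b + c = -9
  16a + 4b + c = -33
Solving the system yields a = -2, b = 0, c = -1.
So f(t) = -2t^2 - 1.
Check: f(-2) = -9. ✓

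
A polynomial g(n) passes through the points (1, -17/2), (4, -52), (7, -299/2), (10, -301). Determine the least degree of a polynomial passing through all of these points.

2

Forward differences of the values at n = 1, 4, 7, 10:
  g  : -17/2  -52  -299/2  -301
  Δ  : -87/2  -195/2  -303/2
  Δ^2: -54  -54
  Δ^3: 0
The second differences are constant (-54) and nonzero, while all higher differences vanish, so the minimal degree is 2.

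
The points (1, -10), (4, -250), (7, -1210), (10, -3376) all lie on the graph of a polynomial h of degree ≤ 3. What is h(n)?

Write h(n) = an^3 + bn^2 + cn + d. Substituting each data point gives a linear system:
  a + b + c + d = -10
  64a + 16b + 4c + d = -250
  343a + 49b + 7c + d = -1210
  1000a + 100b + 10c + d = -3376
Solving the system yields a = -3, b = -4, c = 3, d = -6.
So h(n) = -3n^3 - 4n^2 + 3n - 6.
Check: h(4) = -250. ✓

h(n) = -3n^3 - 4n^2 + 3n - 6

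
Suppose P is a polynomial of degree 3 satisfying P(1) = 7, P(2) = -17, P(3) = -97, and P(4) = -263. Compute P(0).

Forward differences of the values at t = 1, 2, 3, 4:
  P  : 7  -17  -97  -263
  Δ  : -24  -80  -166
  Δ^2: -56  -86
  Δ^3: -30
The third differences are constant, confirming degree 3.
Interpolating (Newton forward form) and evaluating at t = 0 gives P(0) = 5.

5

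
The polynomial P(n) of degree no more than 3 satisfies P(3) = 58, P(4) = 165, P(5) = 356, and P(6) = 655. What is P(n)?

Write P(n) = an^3 + bn^2 + cn + d. Substituting each data point gives a linear system:
  27a + 9b + 3c + d = 58
  64a + 16b + 4c + d = 165
  125a + 25b + 5c + d = 356
  216a + 36b + 6c + d = 655
Solving the system yields a = 4, b = -6, c = 1, d = 1.
So P(n) = 4n^3 - 6n^2 + n + 1.
Check: P(6) = 655. ✓

P(n) = 4n^3 - 6n^2 + n + 1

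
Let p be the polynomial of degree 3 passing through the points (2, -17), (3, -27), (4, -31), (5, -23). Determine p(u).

Write p(u) = au^3 + bu^2 + cu + d. Substituting each data point gives a linear system:
  8a + 4b + 2c + d = -17
  27a + 9b + 3c + d = -27
  64a + 16b + 4c + d = -31
  125a + 25b + 5c + d = -23
Solving the system yields a = 1, b = -6, c = 1, d = -3.
So p(u) = u^3 - 6u^2 + u - 3.
Check: p(4) = -31. ✓

p(u) = u^3 - 6u^2 + u - 3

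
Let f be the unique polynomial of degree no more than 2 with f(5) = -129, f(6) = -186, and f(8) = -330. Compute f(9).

Using the Lagrange interpolation formula with nodes 5, 6, 8:
  L_0(u) = (u - 6)(u - 8) / 3
  L_1(u) = (u - 5)(u - 8) / -2
  L_2(u) = (u - 5)(u - 6) / 6
Then f(u) = -129·L_0(u) - 186·L_1(u) - 330·L_2(u).
Expanding and collecting terms gives f(u) = -5u² - 2u + 6.
Evaluating at u = 9: f(9) = -417.

-417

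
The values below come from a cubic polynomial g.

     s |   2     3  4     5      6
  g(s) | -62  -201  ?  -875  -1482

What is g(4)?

The 4 known points determine the degree-3 polynomial uniquely.
Write g(s) = as^3 + bs^2 + cs + d. Substituting each data point gives a linear system:
  8a + 4b + 2c + d = -62
  27a + 9b + 3c + d = -201
  125a + 25b + 5c + d = -875
  216a + 36b + 6c + d = -1482
Solving the system yields a = -6, b = -6, c = 5, d = 0.
So g(s) = -6s³ - 6s² + 5s.
Then g(4) = -460.

-460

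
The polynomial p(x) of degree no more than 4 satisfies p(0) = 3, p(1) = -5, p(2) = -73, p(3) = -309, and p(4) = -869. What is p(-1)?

Write p(x) = ax^4 + bx^3 + cx^2 + dx + e. Substituting each data point gives a linear system:
  e = 3
  a + b + c + d + e = -5
  16a + 8b + 4c + 2d + e = -73
  81a + 27b + 9c + 3d + e = -309
  256a + 64b + 16c + 4d + e = -869
Solving the system yields a = -2, b = -6, c = 2, d = -2, e = 3.
So p(x) = -2x⁴ - 6x³ + 2x² - 2x + 3.
Then p(-1) = 11.

11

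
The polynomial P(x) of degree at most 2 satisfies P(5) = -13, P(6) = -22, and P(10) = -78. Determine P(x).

P(x) = -x^2 + 2x + 2

Write P(x) = ax^2 + bx + c. Substituting each data point gives a linear system:
  25a + 5b + c = -13
  36a + 6b + c = -22
  100a + 10b + c = -78
Solving the system yields a = -1, b = 2, c = 2.
So P(x) = -x² + 2x + 2.
Check: P(6) = -22. ✓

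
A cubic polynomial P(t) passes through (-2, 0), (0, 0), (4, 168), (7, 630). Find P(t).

Using the Lagrange interpolation formula with nodes -2, 0, 4, 7:
  L_0(t) = t(t - 4)(t - 7) / -108
  L_1(t) = (t + 2)(t - 4)(t - 7) / 56
  L_2(t) = (t + 2)t(t - 7) / -72
  L_3(t) = (t + 2)t(t - 4) / 189
Then P(t) = 0·L_0(t) + 0·L_1(t) + 168·L_2(t) + 630·L_3(t).
Expanding and collecting terms gives P(t) = t^3 + 5t^2 + 6t.
Check: P(0) = 0. ✓

P(t) = t^3 + 5t^2 + 6t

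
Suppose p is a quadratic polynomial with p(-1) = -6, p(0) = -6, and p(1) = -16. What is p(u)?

p(u) = -5u^2 - 5u - 6

Write p(u) = au^2 + bu + c. Substituting each data point gives a linear system:
  a - b + c = -6
  c = -6
  a + b + c = -16
Solving the system yields a = -5, b = -5, c = -6.
So p(u) = -5u^2 - 5u - 6.
Check: p(1) = -16. ✓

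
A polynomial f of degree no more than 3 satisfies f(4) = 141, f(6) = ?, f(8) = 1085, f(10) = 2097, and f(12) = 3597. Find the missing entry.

The 4 known points determine the degree-3 polynomial uniquely.
Write f(t) = at^3 + bt^2 + ct + d. Substituting each data point gives a linear system:
  64a + 16b + 4c + d = 141
  512a + 64b + 8c + d = 1085
  1000a + 100b + 10c + d = 2097
  1728a + 144b + 12c + d = 3597
Solving the system yields a = 2, b = 1, c = 0, d = -3.
So f(t) = 2t^3 + t^2 - 3.
Then f(6) = 465.

465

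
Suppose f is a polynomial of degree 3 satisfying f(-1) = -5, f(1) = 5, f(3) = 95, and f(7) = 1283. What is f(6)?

800

Using the Lagrange interpolation formula with nodes -1, 1, 3, 7:
  L_0(t) = (t - 1)(t - 3)(t - 7) / -64
  L_1(t) = (t + 1)(t - 3)(t - 7) / 24
  L_2(t) = (t + 1)(t - 1)(t - 7) / -32
  L_3(t) = (t + 1)(t - 1)(t - 3) / 192
Then f(t) = -5·L_0(t) + 5·L_1(t) + 95·L_2(t) + 1283·L_3(t).
Expanding and collecting terms gives f(t) = 4t^3 - 2t^2 + t + 2.
Evaluating at t = 6: f(6) = 800.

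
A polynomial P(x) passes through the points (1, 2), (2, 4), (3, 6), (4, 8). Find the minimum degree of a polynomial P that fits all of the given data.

Forward differences of the values at x = 1, 2, 3, 4:
  P  : 2  4  6  8
  Δ  : 2  2  2
  Δ^2: 0  0
  Δ^3: 0
The first differences are constant (2) and nonzero, while all higher differences vanish, so the minimal degree is 1.

1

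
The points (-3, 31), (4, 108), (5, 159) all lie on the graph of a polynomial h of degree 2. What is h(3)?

Using the Lagrange interpolation formula with nodes -3, 4, 5:
  L_0(s) = (s - 4)(s - 5) / 56
  L_1(s) = (s + 3)(s - 5) / -7
  L_2(s) = (s + 3)(s - 4) / 8
Then h(s) = 31·L_0(s) + 108·L_1(s) + 159·L_2(s).
Expanding and collecting terms gives h(s) = 5s^2 + 6s + 4.
Evaluating at s = 3: h(3) = 67.

67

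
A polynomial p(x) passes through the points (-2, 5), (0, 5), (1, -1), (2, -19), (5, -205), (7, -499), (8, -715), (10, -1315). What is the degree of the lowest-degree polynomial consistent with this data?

3

Divided differences on the nodes -2, 0, 1, 2, 5, 7, 8, 10:
  order 0: 5  5  -1  -19  -205  -499  -715  -1315
  order 1: 0  -6  -18  -62  -147  -216  -300
  order 2: -2  -6  -11  -17  -23  -28
  order 3: -1  -1  -1  -1  -1
  order 4: 0  0  0  0
  order 5: 0  0  0
  order 6: 0  0
  order 7: 0
The order-3 divided differences are all -1 (nonzero) and every higher order vanishes, so the data lies on a polynomial of degree exactly 3.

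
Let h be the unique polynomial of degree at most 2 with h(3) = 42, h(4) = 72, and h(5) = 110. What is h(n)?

Write h(n) = an^2 + bn + c. Substituting each data point gives a linear system:
  9a + 3b + c = 42
  16a + 4b + c = 72
  25a + 5b + c = 110
Solving the system yields a = 4, b = 2, c = 0.
So h(n) = 4n^2 + 2n.
Check: h(5) = 110. ✓

h(n) = 4n^2 + 2n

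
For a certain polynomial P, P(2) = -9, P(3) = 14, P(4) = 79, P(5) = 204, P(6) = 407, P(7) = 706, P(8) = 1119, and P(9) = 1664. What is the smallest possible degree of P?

Forward differences of the values at t = 2, 3, 4, 5, 6, 7, 8, 9:
  P  : -9  14  79  204  407  706  1119  1664
  Δ  : 23  65  125  203  299  413  545
  Δ^2: 42  60  78  96  114  132
  Δ^3: 18  18  18  18  18
  Δ^4: 0  0  0  0
  Δ^5: 0  0  0
  Δ^6: 0  0
  Δ^7: 0
The third differences are constant (18) and nonzero, while all higher differences vanish, so the minimal degree is 3.

3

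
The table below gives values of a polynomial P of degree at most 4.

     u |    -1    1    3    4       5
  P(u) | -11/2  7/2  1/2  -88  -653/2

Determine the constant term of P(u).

Write P(u) = au^4 + bu^3 + cu^2 + du + e. Substituting each data point gives a linear system:
  a - b + c - d + e = -11/2
  a + b + c + d + e = 7/2
  81a + 27b + 9c + 3d + e = 1/2
  256a + 64b + 16c + 4d + e = -88
  625a + 125b + 25c + 5d + e = -653/2
Solving the system yields a = -1, b = 3/2, c = 4, d = 3, e = -4.
So P(u) = -u^4 + (3/2)u^3 + 4u^2 + 3u - 4.
The constant term is -4.

-4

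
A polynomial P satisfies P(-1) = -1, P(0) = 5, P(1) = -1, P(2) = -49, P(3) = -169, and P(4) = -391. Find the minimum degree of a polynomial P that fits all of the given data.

Forward differences of the values at s = -1, 0, 1, 2, 3, 4:
  P  : -1  5  -1  -49  -169  -391
  Δ  : 6  -6  -48  -120  -222
  Δ^2: -12  -42  -72  -102
  Δ^3: -30  -30  -30
  Δ^4: 0  0
  Δ^5: 0
The third differences are constant (-30) and nonzero, while all higher differences vanish, so the minimal degree is 3.

3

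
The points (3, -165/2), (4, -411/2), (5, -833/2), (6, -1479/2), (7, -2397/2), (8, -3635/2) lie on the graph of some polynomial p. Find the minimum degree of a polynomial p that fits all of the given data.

Forward differences of the values at x = 3, 4, 5, 6, 7, 8:
  p  : -165/2  -411/2  -833/2  -1479/2  -2397/2  -3635/2
  Δ  : -123  -211  -323  -459  -619
  Δ^2: -88  -112  -136  -160
  Δ^3: -24  -24  -24
  Δ^4: 0  0
  Δ^5: 0
The third differences are constant (-24) and nonzero, while all higher differences vanish, so the minimal degree is 3.

3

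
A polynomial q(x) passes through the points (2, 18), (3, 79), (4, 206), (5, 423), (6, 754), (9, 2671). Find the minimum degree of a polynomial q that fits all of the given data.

Divided differences on the nodes 2, 3, 4, 5, 6, 9:
  order 0: 18  79  206  423  754  2671
  order 1: 61  127  217  331  639
  order 2: 33  45  57  77
  order 3: 4  4  4
  order 4: 0  0
  order 5: 0
The order-3 divided differences are all 4 (nonzero) and every higher order vanishes, so the data lies on a polynomial of degree exactly 3.

3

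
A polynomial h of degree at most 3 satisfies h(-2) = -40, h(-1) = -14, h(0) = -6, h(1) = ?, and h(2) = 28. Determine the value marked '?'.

2

On equispaced nodes a degree-3 polynomial has vanishing fourth forward difference, so
  h(-2) - 4·h(-1) + 6·h(0) - 4·h(1) + h(2) = 0.
Substituting the known values and solving for h(1):
  -4·h(1) = -8
  h(1) = 2.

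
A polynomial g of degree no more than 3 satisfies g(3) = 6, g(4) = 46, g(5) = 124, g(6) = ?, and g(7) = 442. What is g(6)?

On equispaced nodes a degree-3 polynomial has vanishing fourth forward difference, so
  g(3) - 4·g(4) + 6·g(5) - 4·g(6) + g(7) = 0.
Substituting the known values and solving for g(6):
  -4·g(6) = -1008
  g(6) = 252.

252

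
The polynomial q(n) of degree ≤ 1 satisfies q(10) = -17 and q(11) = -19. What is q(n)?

q(n) = -2n + 3

Write q(n) = an + b. Substituting each data point gives a linear system:
  10a + b = -17
  11a + b = -19
Solving the system yields a = -2, b = 3.
So q(n) = -2n + 3.
Check: q(11) = -19. ✓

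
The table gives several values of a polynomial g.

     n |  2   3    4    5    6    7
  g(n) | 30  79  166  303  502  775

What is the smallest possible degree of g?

3

Forward differences of the values at n = 2, 3, 4, 5, 6, 7:
  g  : 30  79  166  303  502  775
  Δ  : 49  87  137  199  273
  Δ^2: 38  50  62  74
  Δ^3: 12  12  12
  Δ^4: 0  0
  Δ^5: 0
The third differences are constant (12) and nonzero, while all higher differences vanish, so the minimal degree is 3.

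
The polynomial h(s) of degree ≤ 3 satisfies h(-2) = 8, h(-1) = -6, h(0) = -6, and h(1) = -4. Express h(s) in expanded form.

Write h(s) = as^3 + bs^2 + cs + d. Substituting each data point gives a linear system:
  -8a + 4b - 2c + d = 8
  -a + b - c + d = -6
  d = -6
  a + b + c + d = -4
Solving the system yields a = -2, b = 1, c = 3, d = -6.
So h(s) = -2s³ + s² + 3s - 6.
Check: h(-2) = 8. ✓

h(s) = -2s^3 + s^2 + 3s - 6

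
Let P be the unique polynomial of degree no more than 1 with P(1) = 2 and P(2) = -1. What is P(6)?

Using the Lagrange interpolation formula with nodes 1, 2:
  L_0(x) = (x - 2) / -1
  L_1(x) = (x - 1) / 1
Then P(x) = 2·L_0(x) - 1·L_1(x).
Expanding and collecting terms gives P(x) = -3x + 5.
Evaluating at x = 6: P(6) = -13.

-13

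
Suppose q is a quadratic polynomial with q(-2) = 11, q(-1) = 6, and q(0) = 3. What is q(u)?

q(u) = u^2 - 2u + 3

Using the Lagrange interpolation formula with nodes -2, -1, 0:
  L_0(u) = (u + 1)u / 2
  L_1(u) = (u + 2)u / -1
  L_2(u) = (u + 2)(u + 1) / 2
Then q(u) = 11·L_0(u) + 6·L_1(u) + 3·L_2(u).
Expanding and collecting terms gives q(u) = u² - 2u + 3.
Check: q(-2) = 11. ✓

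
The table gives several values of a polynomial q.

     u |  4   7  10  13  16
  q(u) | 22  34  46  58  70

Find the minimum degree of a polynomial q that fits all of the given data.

1

Forward differences of the values at u = 4, 7, 10, 13, 16:
  q  : 22  34  46  58  70
  Δ  : 12  12  12  12
  Δ^2: 0  0  0
  Δ^3: 0  0
  Δ^4: 0
The first differences are constant (12) and nonzero, while all higher differences vanish, so the minimal degree is 1.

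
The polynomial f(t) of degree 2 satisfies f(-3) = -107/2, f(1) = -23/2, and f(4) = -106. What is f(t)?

Write f(t) = at^2 + bt + c. Substituting each data point gives a linear system:
  9a - 3b + c = -107/2
  a + b + c = -23/2
  16a + 4b + c = -106
Solving the system yields a = -6, b = -3/2, c = -4.
So f(t) = -6t^2 - (3/2)t - 4.
Check: f(-3) = -107/2. ✓

f(t) = -6t^2 - (3/2)t - 4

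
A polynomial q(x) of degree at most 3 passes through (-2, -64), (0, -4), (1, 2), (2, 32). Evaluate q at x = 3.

116

Write q(x) = ax^3 + bx^2 + cx + d. Substituting each data point gives a linear system:
  -8a + 4b - 2c + d = -64
  d = -4
  a + b + c + d = 2
  8a + 4b + 2c + d = 32
Solving the system yields a = 5, b = -3, c = 4, d = -4.
So q(x) = 5x^3 - 3x^2 + 4x - 4.
Then q(3) = 116.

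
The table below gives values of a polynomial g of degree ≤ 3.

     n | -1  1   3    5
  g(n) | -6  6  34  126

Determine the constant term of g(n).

1

Write g(n) = an^3 + bn^2 + cn + d. Substituting each data point gives a linear system:
  -a + b - c + d = -6
  a + b + c + d = 6
  27a + 9b + 3c + d = 34
  125a + 25b + 5c + d = 126
Solving the system yields a = 1, b = -1, c = 5, d = 1.
So g(n) = n³ - n² + 5n + 1.
The constant term is 1.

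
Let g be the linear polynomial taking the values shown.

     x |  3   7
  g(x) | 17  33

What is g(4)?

21

Write g(x) = ax + b. Substituting each data point gives a linear system:
  3a + b = 17
  7a + b = 33
Solving the system yields a = 4, b = 5.
So g(x) = 4x + 5.
Then g(4) = 21.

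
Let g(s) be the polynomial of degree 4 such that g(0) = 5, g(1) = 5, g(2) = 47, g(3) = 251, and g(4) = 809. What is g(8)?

12941

Write g(s) = as^4 + bs^3 + cs^2 + ds + e. Substituting each data point gives a linear system:
  e = 5
  a + b + c + d + e = 5
  16a + 8b + 4c + 2d + e = 47
  81a + 27b + 9c + 3d + e = 251
  256a + 64b + 16c + 4d + e = 809
Solving the system yields a = 3, b = 2, c = -6, d = 1, e = 5.
So g(s) = 3s⁴ + 2s³ - 6s² + s + 5.
Then g(8) = 12941.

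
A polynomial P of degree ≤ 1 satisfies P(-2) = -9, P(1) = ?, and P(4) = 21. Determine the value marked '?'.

The 2 known points determine the degree-1 polynomial uniquely.
Write P(s) = as + b. Substituting each data point gives a linear system:
  -2a + b = -9
  4a + b = 21
Solving the system yields a = 5, b = 1.
So P(s) = 5s + 1.
Then P(1) = 6.

6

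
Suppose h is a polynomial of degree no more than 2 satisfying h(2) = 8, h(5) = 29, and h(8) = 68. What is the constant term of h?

4

Write h(u) = au^2 + bu + c. Substituting each data point gives a linear system:
  4a + 2b + c = 8
  25a + 5b + c = 29
  64a + 8b + c = 68
Solving the system yields a = 1, b = 0, c = 4.
So h(u) = u² + 4.
The constant term is 4.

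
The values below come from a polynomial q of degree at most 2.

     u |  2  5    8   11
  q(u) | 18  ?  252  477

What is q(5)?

The 3 known points determine the degree-2 polynomial uniquely.
Write q(u) = au^2 + bu + c. Substituting each data point gives a linear system:
  4a + 2b + c = 18
  64a + 8b + c = 252
  121a + 11b + c = 477
Solving the system yields a = 4, b = -1, c = 4.
So q(u) = 4u² - u + 4.
Then q(5) = 99.

99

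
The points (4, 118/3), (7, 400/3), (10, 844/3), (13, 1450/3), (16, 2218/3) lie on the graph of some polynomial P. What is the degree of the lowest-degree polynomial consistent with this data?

2

Forward differences of the values at s = 4, 7, 10, 13, 16:
  P  : 118/3  400/3  844/3  1450/3  2218/3
  Δ  : 94  148  202  256
  Δ^2: 54  54  54
  Δ^3: 0  0
  Δ^4: 0
The second differences are constant (54) and nonzero, while all higher differences vanish, so the minimal degree is 2.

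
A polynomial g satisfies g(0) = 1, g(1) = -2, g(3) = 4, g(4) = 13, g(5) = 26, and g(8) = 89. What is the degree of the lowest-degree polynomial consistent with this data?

Divided differences on the nodes 0, 1, 3, 4, 5, 8:
  order 0: 1  -2  4  13  26  89
  order 1: -3  3  9  13  21
  order 2: 2  2  2  2
  order 3: 0  0  0
  order 4: 0  0
  order 5: 0
The order-2 divided differences are all 2 (nonzero) and every higher order vanishes, so the data lies on a polynomial of degree exactly 2.

2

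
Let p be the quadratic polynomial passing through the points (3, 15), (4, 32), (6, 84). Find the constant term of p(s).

Write p(s) = as^2 + bs + c. Substituting each data point gives a linear system:
  9a + 3b + c = 15
  16a + 4b + c = 32
  36a + 6b + c = 84
Solving the system yields a = 3, b = -4, c = 0.
So p(s) = 3s² - 4s.
The constant term is 0.

0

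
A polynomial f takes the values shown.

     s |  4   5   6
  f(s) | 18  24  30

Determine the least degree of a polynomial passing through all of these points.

Forward differences of the values at s = 4, 5, 6:
  f  : 18  24  30
  Δ  : 6  6
  Δ^2: 0
The first differences are constant (6) and nonzero, while all higher differences vanish, so the minimal degree is 1.

1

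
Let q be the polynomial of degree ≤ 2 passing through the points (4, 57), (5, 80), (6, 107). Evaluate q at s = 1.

12

Using the Lagrange interpolation formula with nodes 4, 5, 6:
  L_0(s) = (s - 5)(s - 6) / 2
  L_1(s) = (s - 4)(s - 6) / -1
  L_2(s) = (s - 4)(s - 5) / 2
Then q(s) = 57·L_0(s) + 80·L_1(s) + 107·L_2(s).
Expanding and collecting terms gives q(s) = 2s² + 5s + 5.
Evaluating at s = 1: q(1) = 12.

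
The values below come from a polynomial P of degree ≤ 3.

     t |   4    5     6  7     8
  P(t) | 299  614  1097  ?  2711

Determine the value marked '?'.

The 4 known points determine the degree-3 polynomial uniquely.
Write P(t) = at^3 + bt^2 + ct + d. Substituting each data point gives a linear system:
  64a + 16b + 4c + d = 299
  125a + 25b + 5c + d = 614
  216a + 36b + 6c + d = 1097
  512a + 64b + 8c + d = 2711
Solving the system yields a = 6, b = -6, c = 3, d = -1.
So P(t) = 6t^3 - 6t^2 + 3t - 1.
Then P(7) = 1784.

1784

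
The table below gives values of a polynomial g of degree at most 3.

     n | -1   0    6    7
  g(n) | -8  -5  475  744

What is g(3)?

Using the Lagrange interpolation formula with nodes -1, 0, 6, 7:
  L_0(n) = n(n - 6)(n - 7) / -56
  L_1(n) = (n + 1)(n - 6)(n - 7) / 42
  L_2(n) = (n + 1)n(n - 7) / -42
  L_3(n) = (n + 1)n(n - 6) / 56
Then g(n) = -8·L_0(n) - 5·L_1(n) + 475·L_2(n) + 744·L_3(n).
Expanding and collecting terms gives g(n) = 2n^3 + n^2 + 2n - 5.
Evaluating at n = 3: g(3) = 64.

64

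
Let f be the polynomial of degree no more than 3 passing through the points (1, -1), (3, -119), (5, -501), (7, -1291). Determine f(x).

f(x) = -3x^3 - 6x^2 + 4x + 4

Write f(x) = ax^3 + bx^2 + cx + d. Substituting each data point gives a linear system:
  a + b + c + d = -1
  27a + 9b + 3c + d = -119
  125a + 25b + 5c + d = -501
  343a + 49b + 7c + d = -1291
Solving the system yields a = -3, b = -6, c = 4, d = 4.
So f(x) = -3x³ - 6x² + 4x + 4.
Check: f(1) = -1. ✓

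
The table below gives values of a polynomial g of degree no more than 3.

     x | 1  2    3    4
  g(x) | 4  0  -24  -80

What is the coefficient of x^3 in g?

Write g(x) = ax^3 + bx^2 + cx + d. Substituting each data point gives a linear system:
  a + b + c + d = 4
  8a + 4b + 2c + d = 0
  27a + 9b + 3c + d = -24
  64a + 16b + 4c + d = -80
Solving the system yields a = -2, b = 2, c = 4, d = 0.
So g(x) = -2x^3 + 2x^2 + 4x.
The leading coefficient is -2.

-2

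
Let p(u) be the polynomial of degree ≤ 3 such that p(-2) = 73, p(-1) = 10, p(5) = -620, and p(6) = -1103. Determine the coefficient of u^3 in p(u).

Write p(u) = au^3 + bu^2 + cu + d. Substituting each data point gives a linear system:
  -8a + 4b - 2c + d = 73
  -a + b - c + d = 10
  125a + 25b + 5c + d = -620
  216a + 36b + 6c + d = -1103
Solving the system yields a = -6, b = 6, c = -3, d = -5.
So p(u) = -6u^3 + 6u^2 - 3u - 5.
The leading coefficient is -6.

-6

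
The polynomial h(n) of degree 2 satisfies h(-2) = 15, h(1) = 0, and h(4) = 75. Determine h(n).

h(n) = 5n^2 - 5

Using the Lagrange interpolation formula with nodes -2, 1, 4:
  L_0(n) = (n - 1)(n - 4) / 18
  L_1(n) = (n + 2)(n - 4) / -9
  L_2(n) = (n + 2)(n - 1) / 18
Then h(n) = 15·L_0(n) + 0·L_1(n) + 75·L_2(n).
Expanding and collecting terms gives h(n) = 5n^2 - 5.
Check: h(4) = 75. ✓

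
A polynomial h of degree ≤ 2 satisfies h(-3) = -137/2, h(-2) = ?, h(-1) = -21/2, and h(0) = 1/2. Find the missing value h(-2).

The 3 known points determine the degree-2 polynomial uniquely.
Write h(u) = au^2 + bu + c. Substituting each data point gives a linear system:
  9a - 3b + c = -137/2
  a - b + c = -21/2
  c = 1/2
Solving the system yields a = -6, b = 5, c = 1/2.
So h(u) = -6u² + 5u + 1/2.
Then h(-2) = -67/2.

-67/2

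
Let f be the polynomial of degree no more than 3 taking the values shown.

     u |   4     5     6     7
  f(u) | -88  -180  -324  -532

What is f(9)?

Using the Lagrange interpolation formula with nodes 4, 5, 6, 7:
  L_0(u) = (u - 5)(u - 6)(u - 7) / -6
  L_1(u) = (u - 4)(u - 6)(u - 7) / 2
  L_2(u) = (u - 4)(u - 5)(u - 7) / -2
  L_3(u) = (u - 4)(u - 5)(u - 6) / 6
Then f(u) = -88·L_0(u) - 180·L_1(u) - 324·L_2(u) - 532·L_3(u).
Expanding and collecting terms gives f(u) = -2u³ + 4u² - 6u.
Evaluating at u = 9: f(9) = -1188.

-1188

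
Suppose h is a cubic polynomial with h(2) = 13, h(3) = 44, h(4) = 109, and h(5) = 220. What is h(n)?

Using the Lagrange interpolation formula with nodes 2, 3, 4, 5:
  L_0(n) = (n - 3)(n - 4)(n - 5) / -6
  L_1(n) = (n - 2)(n - 4)(n - 5) / 2
  L_2(n) = (n - 2)(n - 3)(n - 5) / -2
  L_3(n) = (n - 2)(n - 3)(n - 4) / 6
Then h(n) = 13·L_0(n) + 44·L_1(n) + 109·L_2(n) + 220·L_3(n).
Expanding and collecting terms gives h(n) = 2n³ - n² - 2n + 5.
Check: h(4) = 109. ✓

h(n) = 2n^3 - n^2 - 2n + 5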